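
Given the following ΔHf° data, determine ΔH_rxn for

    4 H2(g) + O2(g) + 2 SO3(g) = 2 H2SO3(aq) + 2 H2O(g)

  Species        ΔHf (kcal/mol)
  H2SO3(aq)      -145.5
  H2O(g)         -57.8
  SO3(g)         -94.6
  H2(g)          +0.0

Products: 2·(-145.5) + 2·(-57.8) = -406.6
Reactants: 4·(+0.0) + 1·(+0.0) + 2·(-94.6) = -189.2
ΔH_rxn = (-406.6) − (-189.2) = -217.4 kcal/mol

ΔH_rxn = -217.4 kcal/mol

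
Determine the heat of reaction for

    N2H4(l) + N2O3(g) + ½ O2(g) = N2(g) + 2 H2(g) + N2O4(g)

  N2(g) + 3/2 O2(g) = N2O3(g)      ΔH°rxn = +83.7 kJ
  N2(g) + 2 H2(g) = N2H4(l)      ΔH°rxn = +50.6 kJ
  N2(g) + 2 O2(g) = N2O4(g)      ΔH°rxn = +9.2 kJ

ΔH°rxn = -125.1 kJ

equation 1 reversed (N2O3(g) must end up as a reactant): -83.7 kJ
equation 2 reversed (N2H4(l) must end up as a reactant): -50.6 kJ
equation 3 as written (N2O4(g) already on the product side): +9.2 kJ
Summing the manipulated equations, ΔH°rxn = (-83.7) + (-50.6) + (+9.2) = -125.1 kJ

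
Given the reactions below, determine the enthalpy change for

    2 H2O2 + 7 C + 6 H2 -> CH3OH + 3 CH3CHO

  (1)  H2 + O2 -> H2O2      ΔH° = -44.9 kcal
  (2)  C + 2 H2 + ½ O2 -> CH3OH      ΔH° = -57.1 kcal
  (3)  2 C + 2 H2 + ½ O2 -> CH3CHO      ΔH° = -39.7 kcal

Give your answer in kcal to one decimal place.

ΔH° = -86.4 kcal

(1) reversed and × 2: (-2)·(-44.9) = +89.8 kcal
(2) as written: -57.1 kcal
(3) × 3: (3)·(-39.7) = -119.1 kcal
By Hess's law, ΔH° = (-2)·(-44.9) + (1)·(-57.1) + (3)·(-39.7) = -86.4 kcal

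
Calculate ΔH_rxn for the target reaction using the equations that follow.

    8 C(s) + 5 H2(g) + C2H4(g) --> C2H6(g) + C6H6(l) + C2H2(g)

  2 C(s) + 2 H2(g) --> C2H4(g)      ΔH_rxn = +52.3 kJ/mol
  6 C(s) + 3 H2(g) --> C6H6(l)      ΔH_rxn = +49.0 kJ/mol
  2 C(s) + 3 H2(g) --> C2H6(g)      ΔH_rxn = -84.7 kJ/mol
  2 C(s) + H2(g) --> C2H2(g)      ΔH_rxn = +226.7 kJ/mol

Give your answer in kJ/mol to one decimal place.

equation 1 reversed (reverse to put C2H4(g) on the reactant side): -52.3 kJ/mol
equation 2 as written (C6H6(l) already on the product side): +49.0 kJ/mol
equation 3 as written (C2H6(g) already on the product side): -84.7 kJ/mol
equation 4 as written (C2H2(g) already on the product side): +226.7 kJ/mol
ΔH_rxn = (-1)·(+52.3) + (1)·(+49.0) + (1)·(-84.7) + (1)·(+226.7) = 138.7 kJ/mol

ΔH_rxn = 138.7 kJ/mol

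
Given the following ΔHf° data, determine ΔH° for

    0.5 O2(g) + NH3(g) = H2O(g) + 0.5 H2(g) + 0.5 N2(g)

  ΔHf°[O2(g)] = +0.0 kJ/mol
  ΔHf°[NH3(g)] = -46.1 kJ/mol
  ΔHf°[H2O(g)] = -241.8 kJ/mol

ΔH° = -195.7 kJ/mol

ΔH°rxn = Σ nΔHf°(products) − Σ nΔHf°(reactants).
Products: 1·(-241.8) + 1/2·(+0.0) + 1/2·(+0.0) = -241.8
Reactants: 1/2·(+0.0) + 1·(-46.1) = -46.1
ΔH° = (-241.8) − (-46.1) = -195.7 kJ/mol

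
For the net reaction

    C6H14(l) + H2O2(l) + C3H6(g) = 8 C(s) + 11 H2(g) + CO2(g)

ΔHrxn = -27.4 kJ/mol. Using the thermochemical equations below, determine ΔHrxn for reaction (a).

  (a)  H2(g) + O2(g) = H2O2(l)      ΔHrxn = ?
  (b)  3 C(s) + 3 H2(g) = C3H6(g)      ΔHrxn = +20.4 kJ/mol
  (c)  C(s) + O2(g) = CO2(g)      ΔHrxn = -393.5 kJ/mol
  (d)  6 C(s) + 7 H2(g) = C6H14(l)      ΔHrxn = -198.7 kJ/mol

ΔHrxn = -187.8 kJ/mol

(a) reversed: contributes −x
(b) reversed: -20.4 kJ/mol
(c) as written: -393.5 kJ/mol
(d) reversed: +198.7 kJ/mol
-27.4 = (-20.4) + (-393.5) + (+198.7) − x
x = (-27.4 − (-215.2)) / (-1) = -187.8 kJ/mol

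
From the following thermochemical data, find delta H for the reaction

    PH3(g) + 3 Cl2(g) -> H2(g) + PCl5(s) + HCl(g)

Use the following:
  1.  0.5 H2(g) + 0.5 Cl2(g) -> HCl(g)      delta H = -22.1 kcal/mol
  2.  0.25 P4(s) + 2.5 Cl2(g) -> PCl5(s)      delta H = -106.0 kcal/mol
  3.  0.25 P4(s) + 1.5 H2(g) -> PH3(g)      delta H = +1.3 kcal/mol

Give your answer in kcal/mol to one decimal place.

delta H = -129.4 kcal/mol

eq. 1 as written: -22.1 kcal/mol
eq. 2 as written: -106.0 kcal/mol
eq. 3 reversed: -1.3 kcal/mol
Summing the manipulated equations, delta H = (-22.1) + (-106.0) + (-1.3) = -129.4 kcal/mol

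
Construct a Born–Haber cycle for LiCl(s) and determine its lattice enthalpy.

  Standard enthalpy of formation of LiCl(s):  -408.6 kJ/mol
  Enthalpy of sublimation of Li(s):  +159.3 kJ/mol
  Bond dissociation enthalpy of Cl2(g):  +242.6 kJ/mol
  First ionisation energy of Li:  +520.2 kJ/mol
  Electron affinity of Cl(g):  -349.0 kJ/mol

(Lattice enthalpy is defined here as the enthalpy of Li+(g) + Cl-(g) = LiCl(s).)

ΔHf° = 1·ΔHsub + 1·(ΣIE) + 1/2·D(Cl2) + 1·EA + U
-408.6 = 1·(+159.3) + 1·(+520.2) + 1/2·(+242.6) + 1·(-349.0) + U
U = -408.6 − (+451.8) = -860.4 kJ/mol

U = -860.4 kJ/mol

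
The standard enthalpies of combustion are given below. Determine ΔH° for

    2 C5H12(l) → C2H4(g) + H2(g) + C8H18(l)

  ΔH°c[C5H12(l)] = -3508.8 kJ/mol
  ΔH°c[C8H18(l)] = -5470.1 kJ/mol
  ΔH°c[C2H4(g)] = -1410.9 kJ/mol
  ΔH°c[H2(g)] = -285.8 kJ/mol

Using ΔH = Σ nΔHc°(reactants) − Σ nΔHc°(products):
= [2·(-3508.8)] − [1·(-1410.9) + 1·(-285.8) + 1·(-5470.1)]
= 149.2 kJ/mol

ΔH° = 149.2 kJ/mol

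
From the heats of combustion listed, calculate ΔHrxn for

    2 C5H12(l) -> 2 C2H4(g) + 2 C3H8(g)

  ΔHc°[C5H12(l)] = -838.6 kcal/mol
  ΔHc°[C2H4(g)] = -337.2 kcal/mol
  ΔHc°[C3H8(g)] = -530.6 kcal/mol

ΔHrxn = 58.4 kcal/mol

Using ΔH = Σ nΔHc°(reactants) − Σ nΔHc°(products):
= [2·(-838.6)] − [2·(-337.2) + 2·(-530.6)]
= 58.4 kcal/mol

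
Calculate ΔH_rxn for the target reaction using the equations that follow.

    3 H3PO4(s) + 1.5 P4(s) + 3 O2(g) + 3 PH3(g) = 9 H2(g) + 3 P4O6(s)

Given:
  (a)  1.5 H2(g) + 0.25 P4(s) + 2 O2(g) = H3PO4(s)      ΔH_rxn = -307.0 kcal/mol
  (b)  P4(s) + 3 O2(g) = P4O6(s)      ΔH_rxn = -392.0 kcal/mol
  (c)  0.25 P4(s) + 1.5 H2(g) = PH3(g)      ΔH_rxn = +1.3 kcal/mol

(a) reversed and × 3 (H3PO4(s) must end up as a reactant; ×3 to match 3 H3PO4(s) in the target): (-3)·(-307.0) = +921.0 kcal/mol
(b) × 3 (×3 to match 3 P4O6(s) in the target): (3)·(-392.0) = -1176.0 kcal/mol
(c) reversed and × 3 (PH3(g) must end up as a reactant; ×3 to match 3 PH3(g) in the target): (-3)·(+1.3) = -3.9 kcal/mol
Combining the equations, ΔH_rxn = (+921.0) + (-1176.0) + (-3.9) = -258.9 kcal/mol

ΔH_rxn = -258.9 kcal/mol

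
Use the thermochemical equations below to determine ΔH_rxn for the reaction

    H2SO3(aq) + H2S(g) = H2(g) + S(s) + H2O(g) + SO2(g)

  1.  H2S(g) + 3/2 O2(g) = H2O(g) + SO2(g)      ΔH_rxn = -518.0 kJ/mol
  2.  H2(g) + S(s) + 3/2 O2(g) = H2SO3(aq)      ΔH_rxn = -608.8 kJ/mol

ΔH_rxn = 90.8 kJ/mol

eq. 1 as written (H2S(g) already on the reactant side): -518.0 kJ/mol
eq. 2 reversed (H2SO3(aq) must end up as a reactant): +608.8 kJ/mol
ΔH_rxn = (-518.0) + (+608.8) = 90.8 kJ/mol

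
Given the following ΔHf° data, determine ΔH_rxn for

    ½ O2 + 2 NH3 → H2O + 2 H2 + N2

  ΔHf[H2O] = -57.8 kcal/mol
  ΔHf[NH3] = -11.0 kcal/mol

ΔH_rxn = -35.8 kcal/mol

Products: 1·(-57.8) + 2·(+0.0) + 1·(+0.0) = -57.8
Reactants: 1/2·(+0.0) + 2·(-11.0) = -22.0
ΔH_rxn = (-57.8) − (-22.0) = -35.8 kcal/mol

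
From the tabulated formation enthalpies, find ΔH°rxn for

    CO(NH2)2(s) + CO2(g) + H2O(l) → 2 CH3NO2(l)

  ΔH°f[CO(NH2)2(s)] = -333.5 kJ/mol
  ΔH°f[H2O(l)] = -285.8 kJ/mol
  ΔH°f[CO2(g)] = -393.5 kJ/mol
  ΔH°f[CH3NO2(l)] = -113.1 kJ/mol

ΔH°rxn = Σ nΔHf°(products) − Σ nΔHf°(reactants).
Products: 2·(-113.1) = -226.2
Reactants: 1·(-333.5) + 1·(-393.5) + 1·(-285.8) = -1012.8
ΔH°rxn = (-226.2) − (-1012.8) = 786.6 kJ/mol

ΔH°rxn = 786.6 kJ/mol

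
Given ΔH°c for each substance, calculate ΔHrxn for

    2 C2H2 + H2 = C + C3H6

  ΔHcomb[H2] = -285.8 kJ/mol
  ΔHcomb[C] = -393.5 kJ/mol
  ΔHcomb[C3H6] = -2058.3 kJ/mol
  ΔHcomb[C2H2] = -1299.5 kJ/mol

ΔHrxn = -433.0 kJ/mol

Using ΔH = Σ nΔHc°(reactants) − Σ nΔHc°(products):
= [2·(-1299.5) + 1·(-285.8)] − [1·(-393.5) + 1·(-2058.3)]
= -433.0 kJ/mol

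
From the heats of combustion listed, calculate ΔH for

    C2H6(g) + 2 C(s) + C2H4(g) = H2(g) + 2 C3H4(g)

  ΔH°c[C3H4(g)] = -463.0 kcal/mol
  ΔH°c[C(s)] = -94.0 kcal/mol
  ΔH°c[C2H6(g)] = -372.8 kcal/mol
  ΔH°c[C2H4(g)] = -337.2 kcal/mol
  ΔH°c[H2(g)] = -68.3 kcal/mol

Using ΔH = Σ nΔHc°(reactants) − Σ nΔHc°(products):
= [1·(-372.8) + 2·(-94.0) + 1·(-337.2)] − [1·(-68.3) + 2·(-463.0)]
= 96.3 kcal/mol

ΔH = 96.3 kcal/mol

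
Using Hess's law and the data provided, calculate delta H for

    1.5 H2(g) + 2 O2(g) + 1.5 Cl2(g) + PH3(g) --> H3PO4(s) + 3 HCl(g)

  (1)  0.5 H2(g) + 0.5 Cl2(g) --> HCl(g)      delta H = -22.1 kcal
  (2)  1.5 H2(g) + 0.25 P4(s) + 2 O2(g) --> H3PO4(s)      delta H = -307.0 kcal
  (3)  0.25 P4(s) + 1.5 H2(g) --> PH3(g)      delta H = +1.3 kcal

(1) × 3: (3)·(-22.1) = -66.3 kcal
(2) as written: -307.0 kcal
(3) reversed: -1.3 kcal
delta H = (3)·(-22.1) + (1)·(-307.0) + (-1)·(+1.3) = -374.6 kcal

delta H = -374.6 kcal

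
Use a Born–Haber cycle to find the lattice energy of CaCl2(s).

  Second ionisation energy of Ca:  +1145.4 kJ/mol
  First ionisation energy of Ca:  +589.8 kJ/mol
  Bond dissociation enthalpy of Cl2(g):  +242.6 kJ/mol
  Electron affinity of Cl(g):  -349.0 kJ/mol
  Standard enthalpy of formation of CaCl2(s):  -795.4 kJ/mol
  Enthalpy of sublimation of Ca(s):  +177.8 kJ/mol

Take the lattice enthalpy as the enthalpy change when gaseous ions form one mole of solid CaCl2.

U = -2253.0 kJ/mol

ΔHf° = 1·ΔHsub + 1·(ΣIE) + 1·D(Cl2) + 2·EA + U
-795.4 = 1·(+177.8) + 1·(+1735.2) + 1·(+242.6) + 2·(-349.0) + U
U = -795.4 − (+1457.6) = -2253.0 kJ/mol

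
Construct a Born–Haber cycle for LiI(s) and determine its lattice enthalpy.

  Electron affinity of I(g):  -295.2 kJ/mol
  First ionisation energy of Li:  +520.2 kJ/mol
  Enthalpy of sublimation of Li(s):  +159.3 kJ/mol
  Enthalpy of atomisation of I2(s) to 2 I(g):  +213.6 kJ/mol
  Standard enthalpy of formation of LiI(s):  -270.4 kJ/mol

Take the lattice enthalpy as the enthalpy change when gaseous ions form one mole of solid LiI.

U = -761.5 kJ/mol

ΔHf° = 1·ΔHsub + 1·(ΣIE) + 1/2·D(I2) + 1·EA + U
-270.4 = 1·(+159.3) + 1·(+520.2) + 1/2·(+213.6) + 1·(-295.2) + U
U = -270.4 − (+491.1) = -761.5 kJ/mol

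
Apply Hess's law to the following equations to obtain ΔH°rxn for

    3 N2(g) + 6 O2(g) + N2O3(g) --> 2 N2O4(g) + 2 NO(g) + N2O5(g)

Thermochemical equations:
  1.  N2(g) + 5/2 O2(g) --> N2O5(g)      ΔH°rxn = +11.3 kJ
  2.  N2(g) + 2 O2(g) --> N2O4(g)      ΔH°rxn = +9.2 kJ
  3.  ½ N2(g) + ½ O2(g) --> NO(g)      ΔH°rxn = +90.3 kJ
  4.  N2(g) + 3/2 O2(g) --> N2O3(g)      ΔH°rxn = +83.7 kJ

ΔH°rxn = 126.6 kJ

eq. 1 as written: +11.3 kJ
eq. 2 × 2: (2)·(+9.2) = +18.4 kJ
eq. 3 × 2: (2)·(+90.3) = +180.6 kJ
eq. 4 reversed: -83.7 kJ
Summing the manipulated equations, ΔH°rxn = (+11.3) + (+18.4) + (+180.6) + (-83.7) = 126.6 kJ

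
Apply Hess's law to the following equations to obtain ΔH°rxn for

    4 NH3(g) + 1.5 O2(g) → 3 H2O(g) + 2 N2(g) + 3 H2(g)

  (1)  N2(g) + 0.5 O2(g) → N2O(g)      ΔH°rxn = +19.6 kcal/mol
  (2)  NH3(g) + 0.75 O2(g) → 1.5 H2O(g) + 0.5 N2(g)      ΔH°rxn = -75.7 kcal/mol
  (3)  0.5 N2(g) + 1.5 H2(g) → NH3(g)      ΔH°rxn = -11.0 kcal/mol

ΔH°rxn = -129.4 kcal/mol

(1): not needed (N2O(g) appears nowhere else).
(2) × 2 (×2 to match 3 H2O(g) in the target): (2)·(-75.7) = -151.4 kcal/mol
(3) reversed and × 2 (H2(g) must end up as a product; scale by 2 for the 3 H2(g)): (-2)·(-11.0) = +22.0 kcal/mol
Summing the manipulated equations, ΔH°rxn = (2)·(-75.7) + (-2)·(-11.0) = -129.4 kcal/mol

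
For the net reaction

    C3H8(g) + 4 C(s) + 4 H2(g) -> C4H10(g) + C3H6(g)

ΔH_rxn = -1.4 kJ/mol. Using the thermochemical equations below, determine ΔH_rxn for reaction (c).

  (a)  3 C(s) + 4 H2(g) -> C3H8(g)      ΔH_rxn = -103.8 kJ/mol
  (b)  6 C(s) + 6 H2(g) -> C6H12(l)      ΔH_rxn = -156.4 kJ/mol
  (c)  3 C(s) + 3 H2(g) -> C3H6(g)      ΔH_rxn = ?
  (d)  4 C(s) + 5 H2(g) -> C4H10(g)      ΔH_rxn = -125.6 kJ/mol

(a) reversed (reverse to put C3H8(g) on the reactant side): +103.8 kJ/mol
(b): not needed (C6H12(l) appears nowhere else).
(c) as written (C3H6(g) already on the product side): contributes x
(d) as written (C4H10(g) already on the product side): -125.6 kJ/mol
-1.4 = (+103.8) + (-125.6) + x
x = (-1.4 − (-21.8)) / (1) = 20.4 kJ/mol

ΔH_rxn = 20.4 kJ/mol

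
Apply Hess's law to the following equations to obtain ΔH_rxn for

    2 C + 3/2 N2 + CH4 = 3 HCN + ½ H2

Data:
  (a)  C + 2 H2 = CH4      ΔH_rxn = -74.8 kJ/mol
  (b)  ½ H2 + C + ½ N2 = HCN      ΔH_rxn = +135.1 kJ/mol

(a) reversed (CH4 must end up as a reactant): +74.8 kJ/mol
(b) × 3 (scale by 3 for the 3 HCN): (3)·(+135.1) = +405.3 kJ/mol
ΔH_rxn = (+74.8) + (+405.3) = 480.1 kJ/mol

ΔH_rxn = 480.1 kJ/mol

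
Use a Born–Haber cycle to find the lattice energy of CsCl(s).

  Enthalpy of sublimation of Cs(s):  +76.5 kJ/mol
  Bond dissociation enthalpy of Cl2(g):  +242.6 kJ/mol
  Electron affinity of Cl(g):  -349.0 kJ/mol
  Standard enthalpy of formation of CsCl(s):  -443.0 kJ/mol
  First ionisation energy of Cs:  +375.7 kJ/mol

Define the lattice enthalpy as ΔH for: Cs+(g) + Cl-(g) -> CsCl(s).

ΔHf° = 1·ΔHsub + 1·(ΣIE) + 1/2·D(Cl2) + 1·EA + U
-443.0 = 1·(+76.5) + 1·(+375.7) + 1/2·(+242.6) + 1·(-349.0) + U
U = -443.0 − (+224.5) = -667.5 kJ/mol

U = -667.5 kJ/mol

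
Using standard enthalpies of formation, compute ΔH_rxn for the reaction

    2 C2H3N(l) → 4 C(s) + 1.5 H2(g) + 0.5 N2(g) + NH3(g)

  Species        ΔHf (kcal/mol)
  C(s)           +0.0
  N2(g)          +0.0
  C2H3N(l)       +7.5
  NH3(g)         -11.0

ΔH_rxn = -26.0 kcal/mol

Products: 4·(+0.0) + 3/2·(+0.0) + 1/2·(+0.0) + 1·(-11.0) = -11.0
Reactants: 2·(+7.5) = +15.0
ΔH_rxn = (-11.0) − (+15.0) = -26.0 kcal/mol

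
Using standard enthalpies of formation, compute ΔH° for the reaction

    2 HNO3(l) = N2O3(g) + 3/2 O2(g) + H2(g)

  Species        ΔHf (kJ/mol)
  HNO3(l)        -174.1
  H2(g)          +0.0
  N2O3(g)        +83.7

ΔH° = 431.9 kJ/mol

Products: 1·(+83.7) + 3/2·(+0.0) + 1·(+0.0) = +83.7
Reactants: 2·(-174.1) = -348.2
ΔH° = (+83.7) − (-348.2) = 431.9 kJ/mol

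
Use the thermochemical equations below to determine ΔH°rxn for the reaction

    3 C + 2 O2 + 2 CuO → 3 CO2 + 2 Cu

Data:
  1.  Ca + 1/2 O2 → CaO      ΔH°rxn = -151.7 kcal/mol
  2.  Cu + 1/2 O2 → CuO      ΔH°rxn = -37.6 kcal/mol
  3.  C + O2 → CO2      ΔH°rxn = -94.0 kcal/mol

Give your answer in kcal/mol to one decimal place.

eq. 1: not needed.
eq. 2 reversed and × 2: (-2)·(-37.6) = +75.2 kcal/mol
eq. 3 × 3: (3)·(-94.0) = -282.0 kcal/mol
ΔH°rxn = (-2)·(-37.6) + (3)·(-94.0) = -206.8 kcal/mol

ΔH°rxn = -206.8 kcal/mol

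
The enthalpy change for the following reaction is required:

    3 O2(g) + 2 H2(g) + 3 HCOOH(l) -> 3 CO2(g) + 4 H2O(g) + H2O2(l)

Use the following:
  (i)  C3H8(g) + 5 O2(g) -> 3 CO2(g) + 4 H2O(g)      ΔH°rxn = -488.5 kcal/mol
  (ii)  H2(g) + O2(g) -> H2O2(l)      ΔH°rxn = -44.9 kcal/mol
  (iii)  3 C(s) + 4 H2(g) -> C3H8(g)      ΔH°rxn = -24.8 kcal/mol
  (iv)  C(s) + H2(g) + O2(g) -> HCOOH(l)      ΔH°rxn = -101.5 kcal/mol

(i) as written: -488.5 kcal/mol
(ii) as written: -44.9 kcal/mol
(iii) as written: -24.8 kcal/mol
(iv) reversed and × 3: (-3)·(-101.5) = +304.5 kcal/mol
ΔH°rxn = (1)·(-488.5) + (1)·(-44.9) + (1)·(-24.8) + (-3)·(-101.5) = -253.7 kcal/mol

ΔH°rxn = -253.7 kcal/mol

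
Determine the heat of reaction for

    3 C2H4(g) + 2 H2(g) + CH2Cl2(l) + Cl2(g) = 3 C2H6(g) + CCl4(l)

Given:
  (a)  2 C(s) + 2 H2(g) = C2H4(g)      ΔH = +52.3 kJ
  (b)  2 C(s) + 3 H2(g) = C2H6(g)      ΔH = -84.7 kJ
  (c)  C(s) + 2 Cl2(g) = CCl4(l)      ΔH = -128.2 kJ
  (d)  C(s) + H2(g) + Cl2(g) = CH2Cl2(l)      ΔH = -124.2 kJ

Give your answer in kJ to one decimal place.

(a) reversed and × 3 (reverse to put C2H4(g) on the reactant side; ×3 to match 3 C2H4(g) in the target): (-3)·(+52.3) = -156.9 kJ
(b) × 3 (scale by 3 for the 3 C2H6(g)): (3)·(-84.7) = -254.1 kJ
(c) as written (CCl4(l) already on the product side): -128.2 kJ
(d) reversed (CH2Cl2(l) must end up as a reactant): +124.2 kJ
By Hess's law, ΔH = (-3)·(+52.3) + (3)·(-84.7) + (1)·(-128.2) + (-1)·(-124.2) = -415.0 kJ

ΔH = -415.0 kJ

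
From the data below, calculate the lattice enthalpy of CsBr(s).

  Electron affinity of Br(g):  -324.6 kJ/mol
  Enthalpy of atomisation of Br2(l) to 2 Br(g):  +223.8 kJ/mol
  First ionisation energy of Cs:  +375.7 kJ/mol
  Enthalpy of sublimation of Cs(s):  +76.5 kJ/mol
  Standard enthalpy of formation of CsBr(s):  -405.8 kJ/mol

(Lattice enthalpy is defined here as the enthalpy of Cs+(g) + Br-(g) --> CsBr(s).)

U = -645.3 kJ/mol

ΔHf° = 1·ΔHsub + 1·(ΣIE) + 1/2·D(Br2) + 1·EA + U
-405.8 = 1·(+76.5) + 1·(+375.7) + 1/2·(+223.8) + 1·(-324.6) + U
U = -405.8 − (+239.5) = -645.3 kJ/mol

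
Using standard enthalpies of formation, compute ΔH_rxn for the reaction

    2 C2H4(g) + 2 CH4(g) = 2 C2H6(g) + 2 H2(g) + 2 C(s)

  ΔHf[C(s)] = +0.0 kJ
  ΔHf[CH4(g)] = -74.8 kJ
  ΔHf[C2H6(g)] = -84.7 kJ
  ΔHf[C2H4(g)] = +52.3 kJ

Products: 2·(-84.7) + 2·(+0.0) + 2·(+0.0) = -169.4
Reactants: 2·(+52.3) + 2·(-74.8) = -45.0
ΔH_rxn = (-169.4) − (-45.0) = -124.4 kJ

ΔH_rxn = -124.4 kJ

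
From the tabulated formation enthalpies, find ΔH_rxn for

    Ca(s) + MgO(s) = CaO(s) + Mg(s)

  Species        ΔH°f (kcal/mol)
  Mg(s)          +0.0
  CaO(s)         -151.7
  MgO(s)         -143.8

Products: 1·(-151.7) + 1·(+0.0) = -151.7
Reactants: 1·(+0.0) + 1·(-143.8) = -143.8
ΔH_rxn = (-151.7) − (-143.8) = -7.9 kcal/mol

ΔH_rxn = -7.9 kcal/mol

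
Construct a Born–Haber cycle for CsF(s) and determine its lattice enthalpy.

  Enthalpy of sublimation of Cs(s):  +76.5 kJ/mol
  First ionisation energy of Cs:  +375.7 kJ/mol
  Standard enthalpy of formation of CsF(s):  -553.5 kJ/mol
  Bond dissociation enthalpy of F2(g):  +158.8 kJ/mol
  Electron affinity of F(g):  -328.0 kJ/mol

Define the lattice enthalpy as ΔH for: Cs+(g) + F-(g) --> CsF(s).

U = -757.1 kJ/mol

ΔHf° = 1·ΔHsub + 1·(ΣIE) + 1/2·D(F2) + 1·EA + U
-553.5 = 1·(+76.5) + 1·(+375.7) + 1/2·(+158.8) + 1·(-328.0) + U
U = -553.5 − (+203.6) = -757.1 kJ/mol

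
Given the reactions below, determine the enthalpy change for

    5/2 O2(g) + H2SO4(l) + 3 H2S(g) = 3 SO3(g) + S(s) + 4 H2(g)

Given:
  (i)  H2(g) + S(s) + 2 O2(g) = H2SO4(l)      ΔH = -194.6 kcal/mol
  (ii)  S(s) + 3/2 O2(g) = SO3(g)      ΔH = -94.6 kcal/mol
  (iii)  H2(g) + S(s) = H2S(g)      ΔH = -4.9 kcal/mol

(i) reversed: +194.6 kcal/mol
(ii) × 3: (3)·(-94.6) = -283.8 kcal/mol
(iii) reversed and × 3: (-3)·(-4.9) = +14.7 kcal/mol
Summing the manipulated equations, ΔH = (-1)·(-194.6) + (3)·(-94.6) + (-3)·(-4.9) = -74.5 kcal/mol

ΔH = -74.5 kcal/mol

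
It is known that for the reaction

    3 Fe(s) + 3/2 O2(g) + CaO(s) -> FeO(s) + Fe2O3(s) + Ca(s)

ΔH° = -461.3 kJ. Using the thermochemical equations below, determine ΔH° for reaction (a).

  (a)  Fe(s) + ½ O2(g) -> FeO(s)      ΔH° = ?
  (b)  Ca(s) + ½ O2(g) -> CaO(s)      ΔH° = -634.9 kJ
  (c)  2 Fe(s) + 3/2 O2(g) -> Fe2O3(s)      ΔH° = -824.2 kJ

ΔH° = -272.0 kJ

(a) as written (FeO(s) already on the product side): contributes x
(b) reversed (CaO(s) must end up as a reactant): +634.9 kJ
(c) as written (Fe2O3(s) already on the product side): -824.2 kJ
-461.3 = (+634.9) + (-824.2) + x
x = (-461.3 − (-189.3)) / (1) = -272.0 kJ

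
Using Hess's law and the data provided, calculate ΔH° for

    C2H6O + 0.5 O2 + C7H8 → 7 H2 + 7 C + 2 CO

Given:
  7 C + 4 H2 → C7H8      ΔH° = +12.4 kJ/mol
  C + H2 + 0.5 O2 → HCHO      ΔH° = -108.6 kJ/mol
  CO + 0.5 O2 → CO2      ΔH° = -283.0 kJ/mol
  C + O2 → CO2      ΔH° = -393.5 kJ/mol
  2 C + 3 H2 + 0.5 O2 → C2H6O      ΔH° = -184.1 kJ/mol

ΔH° = -49.3 kJ/mol

equation 1 reversed: -12.4 kJ/mol
equation 2: not needed.
equation 3 reversed and × 2: (-2)·(-283.0) = +566.0 kJ/mol
equation 4 × 2: (2)·(-393.5) = -787.0 kJ/mol
equation 5 reversed: +184.1 kJ/mol
ΔH° = (-1)·(+12.4) + (-2)·(-283.0) + (2)·(-393.5) + (-1)·(-184.1) = -49.3 kJ/mol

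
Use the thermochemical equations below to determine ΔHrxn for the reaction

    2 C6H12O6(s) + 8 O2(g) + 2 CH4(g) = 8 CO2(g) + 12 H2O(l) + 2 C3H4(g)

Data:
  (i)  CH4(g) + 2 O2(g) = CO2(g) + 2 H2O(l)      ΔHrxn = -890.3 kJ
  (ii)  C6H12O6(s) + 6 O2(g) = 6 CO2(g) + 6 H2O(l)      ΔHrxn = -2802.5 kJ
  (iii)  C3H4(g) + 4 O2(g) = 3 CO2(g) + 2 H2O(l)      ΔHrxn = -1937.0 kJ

ΔHrxn = -3511.6 kJ

(i) × 2: (2)·(-890.3) = -1780.6 kJ
(ii) × 2: (2)·(-2802.5) = -5605.0 kJ
(iii) reversed and × 2: (-2)·(-1937.0) = +3874.0 kJ
By Hess's law, ΔHrxn = (2)·(-890.3) + (2)·(-2802.5) + (-2)·(-1937.0) = -3511.6 kJ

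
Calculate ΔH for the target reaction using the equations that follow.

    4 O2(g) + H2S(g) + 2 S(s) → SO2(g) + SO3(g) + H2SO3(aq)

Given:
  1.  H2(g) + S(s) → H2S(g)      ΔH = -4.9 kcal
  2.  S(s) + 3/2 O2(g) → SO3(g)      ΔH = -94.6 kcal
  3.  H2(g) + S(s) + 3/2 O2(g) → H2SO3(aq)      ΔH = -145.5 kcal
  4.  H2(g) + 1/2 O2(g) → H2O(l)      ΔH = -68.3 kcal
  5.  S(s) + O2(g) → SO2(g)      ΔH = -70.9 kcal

ΔH = -306.1 kcal

eq. 1 reversed (reverse to put H2S(g) on the reactant side): +4.9 kcal
eq. 2 as written (SO3(g) already on the product side): -94.6 kcal
eq. 3 as written (H2SO3(aq) already on the product side): -145.5 kcal
eq. 4: not needed (H2O(l) appears nowhere else).
eq. 5 as written (SO2(g) already on the product side): -70.9 kcal
Since enthalpy is a state function, ΔH = (+4.9) + (-94.6) + (-145.5) + (-70.9) = -306.1 kcal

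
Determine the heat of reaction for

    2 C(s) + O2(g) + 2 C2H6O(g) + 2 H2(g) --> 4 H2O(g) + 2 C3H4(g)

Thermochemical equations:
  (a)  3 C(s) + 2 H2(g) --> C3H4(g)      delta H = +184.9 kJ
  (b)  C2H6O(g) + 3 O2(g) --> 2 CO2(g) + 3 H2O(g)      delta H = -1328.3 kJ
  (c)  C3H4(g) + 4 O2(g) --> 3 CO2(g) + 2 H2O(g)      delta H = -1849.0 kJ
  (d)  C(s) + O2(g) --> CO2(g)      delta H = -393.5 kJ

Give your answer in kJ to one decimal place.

(a) as written: +184.9 kJ
(b) × 2: (2)·(-1328.3) = -2656.6 kJ
(c) reversed: +1849.0 kJ
(d) reversed: +393.5 kJ
Summing the manipulated equations, delta H = (+184.9) + (-2656.6) + (+1849.0) + (+393.5) = -229.2 kJ

delta H = -229.2 kJ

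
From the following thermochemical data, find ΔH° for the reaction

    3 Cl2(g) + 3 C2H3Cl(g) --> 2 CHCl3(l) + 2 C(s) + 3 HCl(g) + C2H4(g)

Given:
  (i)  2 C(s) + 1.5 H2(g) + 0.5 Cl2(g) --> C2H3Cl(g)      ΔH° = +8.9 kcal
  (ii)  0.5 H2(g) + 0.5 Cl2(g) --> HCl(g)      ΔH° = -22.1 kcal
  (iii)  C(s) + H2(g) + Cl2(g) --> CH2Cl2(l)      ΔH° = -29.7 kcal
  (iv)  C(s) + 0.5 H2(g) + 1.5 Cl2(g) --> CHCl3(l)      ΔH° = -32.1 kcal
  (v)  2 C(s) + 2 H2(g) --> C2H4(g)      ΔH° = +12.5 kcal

(i) reversed and × 3 (C2H3Cl(g) must end up as a reactant; ×3 to match 3 C2H3Cl(g) in the target): (-3)·(+8.9) = -26.7 kcal
(ii) × 3 (×3 to match 3 HCl(g) in the target): (3)·(-22.1) = -66.3 kcal
(iii): not needed (CH2Cl2(l) appears nowhere else).
(iv) × 2 (scale by 2 for the 2 CHCl3(l)): (2)·(-32.1) = -64.2 kcal
(v) as written (C2H4(g) already on the product side): +12.5 kcal
Combining the equations, ΔH° = (-3)·(+8.9) + (3)·(-22.1) + (2)·(-32.1) + (1)·(+12.5) = -144.7 kcal

ΔH° = -144.7 kcal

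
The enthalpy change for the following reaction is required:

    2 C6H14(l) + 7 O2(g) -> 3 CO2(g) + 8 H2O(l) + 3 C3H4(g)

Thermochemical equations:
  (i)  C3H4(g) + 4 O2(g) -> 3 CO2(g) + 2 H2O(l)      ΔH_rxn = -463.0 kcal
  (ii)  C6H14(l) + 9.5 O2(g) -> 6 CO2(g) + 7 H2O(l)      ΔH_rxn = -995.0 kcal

ΔH_rxn = -601.0 kcal

(i) reversed and × 3: (-3)·(-463.0) = +1389.0 kcal
(ii) × 2: (2)·(-995.0) = -1990.0 kcal
ΔH_rxn = (+1389.0) + (-1990.0) = -601.0 kcal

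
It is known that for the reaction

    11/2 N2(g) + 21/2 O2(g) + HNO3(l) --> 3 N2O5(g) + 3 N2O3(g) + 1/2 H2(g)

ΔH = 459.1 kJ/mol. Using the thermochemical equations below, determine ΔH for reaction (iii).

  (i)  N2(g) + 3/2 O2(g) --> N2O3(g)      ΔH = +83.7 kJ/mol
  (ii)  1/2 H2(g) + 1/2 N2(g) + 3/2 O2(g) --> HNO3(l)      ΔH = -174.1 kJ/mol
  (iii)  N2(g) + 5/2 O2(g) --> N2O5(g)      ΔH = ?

(i) × 3 (×3 to match 3 N2O3(g) in the target): (3)·(+83.7) = +251.1 kJ/mol
(ii) reversed (reverse to put HNO3(l) on the reactant side): +174.1 kJ/mol
(iii) × 3 (scale by 3 for the 3 N2O5(g)): contributes 3·x
+459.1 = (+251.1) + (+174.1) + 3·x
x = (+459.1 − (+425.2)) / (3) = 11.3 kJ/mol

ΔH = 11.3 kJ/mol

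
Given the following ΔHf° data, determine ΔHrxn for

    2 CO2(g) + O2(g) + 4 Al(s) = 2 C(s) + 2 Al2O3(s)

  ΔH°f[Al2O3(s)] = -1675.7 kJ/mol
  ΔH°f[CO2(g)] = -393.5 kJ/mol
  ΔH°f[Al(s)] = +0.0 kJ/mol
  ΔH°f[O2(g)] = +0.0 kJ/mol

ΔH°rxn = Σ nΔHf°(products) − Σ nΔHf°(reactants).
Products: 2·(+0.0) + 2·(-1675.7) = -3351.4
Reactants: 2·(-393.5) + 1·(+0.0) + 4·(+0.0) = -787.0
ΔHrxn = (-3351.4) − (-787.0) = -2564.4 kJ/mol

ΔHrxn = -2564.4 kJ/mol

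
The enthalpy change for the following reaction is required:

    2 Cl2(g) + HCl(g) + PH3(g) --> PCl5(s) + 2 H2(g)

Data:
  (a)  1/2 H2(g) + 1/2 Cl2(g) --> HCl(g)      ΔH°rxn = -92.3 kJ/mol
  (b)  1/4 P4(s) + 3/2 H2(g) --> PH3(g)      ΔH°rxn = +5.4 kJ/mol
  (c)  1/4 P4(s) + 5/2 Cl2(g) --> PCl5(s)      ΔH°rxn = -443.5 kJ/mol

ΔH°rxn = -356.6 kJ/mol

(a) reversed: +92.3 kJ/mol
(b) reversed: -5.4 kJ/mol
(c) as written: -443.5 kJ/mol
ΔH°rxn = (+92.3) + (-5.4) + (-443.5) = -356.6 kJ/mol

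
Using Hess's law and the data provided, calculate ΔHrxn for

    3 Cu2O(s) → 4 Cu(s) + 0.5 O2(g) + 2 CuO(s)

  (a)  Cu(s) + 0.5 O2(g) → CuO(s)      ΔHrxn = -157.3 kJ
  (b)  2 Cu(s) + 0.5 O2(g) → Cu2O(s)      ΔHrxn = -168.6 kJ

ΔHrxn = 191.2 kJ

(a) × 2: (2)·(-157.3) = -314.6 kJ
(b) reversed and × 3: (-3)·(-168.6) = +505.8 kJ
ΔHrxn = (-314.6) + (+505.8) = 191.2 kJ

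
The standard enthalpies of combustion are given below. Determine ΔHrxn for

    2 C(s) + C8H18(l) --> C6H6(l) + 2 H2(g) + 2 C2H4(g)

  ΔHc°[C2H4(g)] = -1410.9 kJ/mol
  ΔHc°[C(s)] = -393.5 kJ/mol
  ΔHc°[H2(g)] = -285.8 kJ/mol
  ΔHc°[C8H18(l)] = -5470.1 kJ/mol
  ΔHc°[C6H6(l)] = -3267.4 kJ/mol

ΔHrxn = 403.7 kJ/mol

With combustion enthalpies, reactants minus products:
= [2·(-393.5) + 1·(-5470.1)] − [1·(-3267.4) + 2·(-285.8) + 2·(-1410.9)]
= 403.7 kJ/mol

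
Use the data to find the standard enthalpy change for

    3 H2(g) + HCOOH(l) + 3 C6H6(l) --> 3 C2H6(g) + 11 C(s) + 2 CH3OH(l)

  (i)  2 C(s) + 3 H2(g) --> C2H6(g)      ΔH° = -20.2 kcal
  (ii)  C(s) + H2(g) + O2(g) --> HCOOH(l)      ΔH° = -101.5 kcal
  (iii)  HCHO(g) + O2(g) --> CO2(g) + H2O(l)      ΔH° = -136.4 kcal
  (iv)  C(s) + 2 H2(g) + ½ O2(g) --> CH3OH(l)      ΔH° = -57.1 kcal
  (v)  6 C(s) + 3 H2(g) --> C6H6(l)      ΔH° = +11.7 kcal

ΔH° = -108.4 kcal

(i) × 3 (scale by 3 for the 3 C2H6(g)): (3)·(-20.2) = -60.6 kcal
(ii) reversed (HCOOH(l) must end up as a reactant): +101.5 kcal
(iii): not needed (CO2(g) appears nowhere else).
(iv) × 2 (×2 to match 2 CH3OH(l) in the target): (2)·(-57.1) = -114.2 kcal
(v) reversed and × 3 (C6H6(l) must end up as a reactant; scale by 3 for the 3 C6H6(l)): (-3)·(+11.7) = -35.1 kcal
Combining the equations, ΔH° = (-60.6) + (+101.5) + (-114.2) + (-35.1) = -108.4 kcal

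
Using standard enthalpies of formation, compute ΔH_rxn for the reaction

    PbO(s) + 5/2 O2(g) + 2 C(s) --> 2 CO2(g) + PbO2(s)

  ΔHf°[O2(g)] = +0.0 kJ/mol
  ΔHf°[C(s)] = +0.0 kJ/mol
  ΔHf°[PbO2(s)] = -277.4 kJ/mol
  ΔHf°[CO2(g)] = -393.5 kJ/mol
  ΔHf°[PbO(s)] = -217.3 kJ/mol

ΔH_rxn = -847.1 kJ/mol

ΔH°rxn = Σ nΔHf°(products) − Σ nΔHf°(reactants).
Products: 2·(-393.5) + 1·(-277.4) = -1064.4
Reactants: 1·(-217.3) + 5/2·(+0.0) + 2·(+0.0) = -217.3
ΔH_rxn = (-1064.4) − (-217.3) = -847.1 kJ/mol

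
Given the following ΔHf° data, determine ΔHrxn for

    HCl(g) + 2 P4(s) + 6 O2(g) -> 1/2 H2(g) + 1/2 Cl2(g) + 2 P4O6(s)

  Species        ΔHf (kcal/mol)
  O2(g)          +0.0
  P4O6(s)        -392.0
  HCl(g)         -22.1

ΔHrxn = -761.9 kcal/mol

Products: 1/2·(+0.0) + 1/2·(+0.0) + 2·(-392.0) = -784.0
Reactants: 1·(-22.1) + 2·(+0.0) + 6·(+0.0) = -22.1
ΔHrxn = (-784.0) − (-22.1) = -761.9 kcal/mol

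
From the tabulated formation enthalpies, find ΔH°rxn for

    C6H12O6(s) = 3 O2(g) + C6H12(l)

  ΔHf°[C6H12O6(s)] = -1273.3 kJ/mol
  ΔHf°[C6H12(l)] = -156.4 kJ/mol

Products: 3·(+0.0) + 1·(-156.4) = -156.4
Reactants: 1·(-1273.3) = -1273.3
ΔH°rxn = (-156.4) − (-1273.3) = 1116.9 kJ/mol

ΔH°rxn = 1116.9 kJ/mol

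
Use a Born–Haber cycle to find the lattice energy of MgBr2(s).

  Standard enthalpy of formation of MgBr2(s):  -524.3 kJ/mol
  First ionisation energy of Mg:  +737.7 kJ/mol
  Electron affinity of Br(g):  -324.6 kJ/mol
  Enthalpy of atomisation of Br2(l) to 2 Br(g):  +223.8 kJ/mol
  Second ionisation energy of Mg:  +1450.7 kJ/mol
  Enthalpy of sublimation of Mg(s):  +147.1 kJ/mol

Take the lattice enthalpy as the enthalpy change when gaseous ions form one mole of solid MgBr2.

U = -2434.4 kJ/mol

ΔHf° = 1·ΔHsub + 1·(ΣIE) + 1·D(Br2) + 2·EA + U
-524.3 = 1·(+147.1) + 1·(+2188.4) + 1·(+223.8) + 2·(-324.6) + U
U = -524.3 − (+1910.1) = -2434.4 kJ/mol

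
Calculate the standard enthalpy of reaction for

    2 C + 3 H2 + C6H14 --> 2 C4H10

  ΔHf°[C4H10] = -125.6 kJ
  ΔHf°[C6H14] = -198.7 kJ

Products: 2·(-125.6) = -251.2
Reactants: 2·(+0.0) + 3·(+0.0) + 1·(-198.7) = -198.7
ΔH°rxn = (-251.2) − (-198.7) = -52.5 kJ

ΔH°rxn = -52.5 kJ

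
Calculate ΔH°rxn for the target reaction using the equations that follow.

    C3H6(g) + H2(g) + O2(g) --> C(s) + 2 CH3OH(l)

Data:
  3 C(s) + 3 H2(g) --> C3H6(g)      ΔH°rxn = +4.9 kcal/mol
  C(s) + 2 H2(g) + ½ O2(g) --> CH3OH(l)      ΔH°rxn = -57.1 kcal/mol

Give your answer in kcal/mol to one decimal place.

equation 1 reversed: -4.9 kcal/mol
equation 2 × 2: (2)·(-57.1) = -114.2 kcal/mol
ΔH°rxn = (-4.9) + (-114.2) = -119.1 kcal/mol

ΔH°rxn = -119.1 kcal/mol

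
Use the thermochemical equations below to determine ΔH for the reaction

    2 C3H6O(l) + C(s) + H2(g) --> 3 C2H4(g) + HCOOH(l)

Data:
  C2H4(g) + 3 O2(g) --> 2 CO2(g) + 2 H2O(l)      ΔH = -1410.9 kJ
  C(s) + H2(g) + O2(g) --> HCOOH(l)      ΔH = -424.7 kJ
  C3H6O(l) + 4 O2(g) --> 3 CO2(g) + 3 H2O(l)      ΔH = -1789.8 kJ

ΔH = 228.4 kJ

equation 1 reversed and × 3 (C2H4(g) must end up as a product; ×3 to match 3 C2H4(g) in the target): (-3)·(-1410.9) = +4232.7 kJ
equation 2 as written (HCOOH(l) already on the product side): -424.7 kJ
equation 3 × 2 (scale by 2 for the 2 C3H6O(l)): (2)·(-1789.8) = -3579.6 kJ
ΔH = (-3)·(-1410.9) + (1)·(-424.7) + (2)·(-1789.8) = 228.4 kJ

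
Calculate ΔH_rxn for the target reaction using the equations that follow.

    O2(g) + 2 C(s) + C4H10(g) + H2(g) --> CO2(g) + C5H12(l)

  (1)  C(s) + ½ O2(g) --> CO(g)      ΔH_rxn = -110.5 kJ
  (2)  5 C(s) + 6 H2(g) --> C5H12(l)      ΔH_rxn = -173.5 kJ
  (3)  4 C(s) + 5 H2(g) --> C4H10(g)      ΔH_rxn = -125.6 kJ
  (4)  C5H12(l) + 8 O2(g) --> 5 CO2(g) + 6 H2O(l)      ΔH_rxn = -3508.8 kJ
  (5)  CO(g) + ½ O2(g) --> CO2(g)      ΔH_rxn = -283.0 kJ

ΔH_rxn = -441.4 kJ

(1) as written: -110.5 kJ
(2) as written: -173.5 kJ
(3) reversed: +125.6 kJ
(4): not needed.
(5) as written: -283.0 kJ
By Hess's law, ΔH_rxn = (1)·(-110.5) + (1)·(-173.5) + (-1)·(-125.6) + (1)·(-283.0) = -441.4 kJ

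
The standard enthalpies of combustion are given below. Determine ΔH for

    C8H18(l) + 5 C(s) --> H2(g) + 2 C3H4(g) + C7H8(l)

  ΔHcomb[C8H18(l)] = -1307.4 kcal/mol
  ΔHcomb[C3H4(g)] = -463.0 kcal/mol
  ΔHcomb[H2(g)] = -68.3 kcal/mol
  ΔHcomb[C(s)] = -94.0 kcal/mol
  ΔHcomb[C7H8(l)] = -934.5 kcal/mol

ΔH = 151.4 kcal/mol

Using ΔH = Σ nΔHc°(reactants) − Σ nΔHc°(products):
= [1·(-1307.4) + 5·(-94.0)] − [1·(-68.3) + 2·(-463.0) + 1·(-934.5)]
= 151.4 kcal/mol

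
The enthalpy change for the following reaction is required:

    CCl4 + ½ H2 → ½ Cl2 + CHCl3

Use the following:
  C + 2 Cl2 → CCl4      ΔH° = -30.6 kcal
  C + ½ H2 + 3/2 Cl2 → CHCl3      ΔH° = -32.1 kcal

ΔH° = -1.5 kcal

equation 1 reversed (reverse to put CCl4 on the reactant side): +30.6 kcal
equation 2 as written (CHCl3 already on the product side): -32.1 kcal
Summing the manipulated equations, ΔH° = (+30.6) + (-32.1) = -1.5 kcal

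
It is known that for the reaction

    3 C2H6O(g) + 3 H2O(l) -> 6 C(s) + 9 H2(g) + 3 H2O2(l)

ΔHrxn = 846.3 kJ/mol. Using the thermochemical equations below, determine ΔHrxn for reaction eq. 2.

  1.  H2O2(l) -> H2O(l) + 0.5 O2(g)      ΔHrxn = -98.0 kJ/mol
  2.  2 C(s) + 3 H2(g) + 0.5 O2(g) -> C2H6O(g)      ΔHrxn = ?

ΔHrxn = -184.1 kJ/mol

eq. 1 reversed and × 3: (-3)·(-98.0) = +294.0 kJ/mol
eq. 2 reversed and × 3: contributes −3·x
+846.3 = (+294.0) − 3·x
x = (+846.3 − (+294.0)) / (-3) = -184.1 kJ/mol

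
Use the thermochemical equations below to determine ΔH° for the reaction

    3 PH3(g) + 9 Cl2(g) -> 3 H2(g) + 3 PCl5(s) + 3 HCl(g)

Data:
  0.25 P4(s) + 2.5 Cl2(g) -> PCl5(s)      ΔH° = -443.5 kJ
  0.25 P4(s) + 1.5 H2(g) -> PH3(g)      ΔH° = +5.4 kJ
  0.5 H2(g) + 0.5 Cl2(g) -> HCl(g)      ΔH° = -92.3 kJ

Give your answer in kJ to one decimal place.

equation 1 × 3 (×3 to match 3 PCl5(s) in the target): (3)·(-443.5) = -1330.5 kJ
equation 2 reversed and × 3 (reverse to put PH3(g) on the reactant side; ×3 to match 3 PH3(g) in the target): (-3)·(+5.4) = -16.2 kJ
equation 3 × 3 (scale by 3 for the 3 HCl(g)): (3)·(-92.3) = -276.9 kJ
Combining the equations, ΔH° = (-1330.5) + (-16.2) + (-276.9) = -1623.6 kJ

ΔH° = -1623.6 kJ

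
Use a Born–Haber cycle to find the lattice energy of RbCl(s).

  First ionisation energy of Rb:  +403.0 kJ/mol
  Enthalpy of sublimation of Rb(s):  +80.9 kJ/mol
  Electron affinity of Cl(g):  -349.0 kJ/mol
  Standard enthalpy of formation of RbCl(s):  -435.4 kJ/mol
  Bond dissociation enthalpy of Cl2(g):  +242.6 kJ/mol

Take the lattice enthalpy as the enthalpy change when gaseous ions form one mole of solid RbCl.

ΔHf° = 1·ΔHsub + 1·(ΣIE) + 1/2·D(Cl2) + 1·EA + U
-435.4 = 1·(+80.9) + 1·(+403.0) + 1/2·(+242.6) + 1·(-349.0) + U
U = -435.4 − (+256.2) = -691.6 kJ/mol

U = -691.6 kJ/mol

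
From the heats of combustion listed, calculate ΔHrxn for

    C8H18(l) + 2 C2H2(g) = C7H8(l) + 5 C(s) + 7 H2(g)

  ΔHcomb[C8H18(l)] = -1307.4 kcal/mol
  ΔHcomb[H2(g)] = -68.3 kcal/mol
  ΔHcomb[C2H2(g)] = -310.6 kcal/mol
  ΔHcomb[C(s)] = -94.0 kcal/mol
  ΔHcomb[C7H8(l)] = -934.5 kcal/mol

With combustion enthalpies, reactants minus products:
= [1·(-1307.4) + 2·(-310.6)] − [1·(-934.5) + 5·(-94.0) + 7·(-68.3)]
= -46.0 kcal/mol

ΔHrxn = -46.0 kcal/mol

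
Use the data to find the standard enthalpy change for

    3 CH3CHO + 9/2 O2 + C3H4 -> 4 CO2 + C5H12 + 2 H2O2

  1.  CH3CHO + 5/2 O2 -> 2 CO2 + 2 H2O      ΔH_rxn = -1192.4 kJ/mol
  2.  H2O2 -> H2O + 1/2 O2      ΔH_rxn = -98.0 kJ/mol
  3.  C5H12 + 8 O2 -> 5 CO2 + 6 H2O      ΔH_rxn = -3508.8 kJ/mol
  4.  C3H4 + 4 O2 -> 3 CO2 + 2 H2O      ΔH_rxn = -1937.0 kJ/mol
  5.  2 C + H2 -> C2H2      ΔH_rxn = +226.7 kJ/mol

ΔH_rxn = -1809.4 kJ/mol

eq. 1 × 3 (scale by 3 for the 3 CH3CHO): (3)·(-1192.4) = -3577.2 kJ/mol
eq. 2 reversed and × 2 (H2O2 must end up as a product; scale by 2 for the 2 H2O2): (-2)·(-98.0) = +196.0 kJ/mol
eq. 3 reversed (reverse to put C5H12 on the product side): +3508.8 kJ/mol
eq. 4 as written (C3H4 already on the reactant side): -1937.0 kJ/mol
eq. 5: not needed (C2H2 appears nowhere else).
Combining the equations, ΔH_rxn = (-3577.2) + (+196.0) + (+3508.8) + (-1937.0) = -1809.4 kJ/mol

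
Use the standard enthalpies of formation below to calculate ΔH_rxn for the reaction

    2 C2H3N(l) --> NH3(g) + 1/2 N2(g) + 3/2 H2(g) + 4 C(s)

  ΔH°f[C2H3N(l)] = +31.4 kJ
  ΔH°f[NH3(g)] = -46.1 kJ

ΔH_rxn = -108.9 kJ

Products: 1·(-46.1) + 1/2·(+0.0) + 3/2·(+0.0) + 4·(+0.0) = -46.1
Reactants: 2·(+31.4) = +62.8
ΔH_rxn = (-46.1) − (+62.8) = -108.9 kJ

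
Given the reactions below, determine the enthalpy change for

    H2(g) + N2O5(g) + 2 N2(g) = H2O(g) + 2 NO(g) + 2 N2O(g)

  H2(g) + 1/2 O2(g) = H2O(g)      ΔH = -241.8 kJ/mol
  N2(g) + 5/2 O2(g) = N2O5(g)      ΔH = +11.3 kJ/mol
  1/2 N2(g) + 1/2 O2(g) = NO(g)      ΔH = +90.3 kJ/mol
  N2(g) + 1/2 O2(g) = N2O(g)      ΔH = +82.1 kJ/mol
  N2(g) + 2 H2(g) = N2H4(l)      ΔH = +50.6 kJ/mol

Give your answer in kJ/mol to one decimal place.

equation 1 as written: -241.8 kJ/mol
equation 2 reversed: -11.3 kJ/mol
equation 3 × 2: (2)·(+90.3) = +180.6 kJ/mol
equation 4 × 2: (2)·(+82.1) = +164.2 kJ/mol
equation 5: not needed.
ΔH = (-241.8) + (-11.3) + (+180.6) + (+164.2) = 91.7 kJ/mol

ΔH = 91.7 kJ/mol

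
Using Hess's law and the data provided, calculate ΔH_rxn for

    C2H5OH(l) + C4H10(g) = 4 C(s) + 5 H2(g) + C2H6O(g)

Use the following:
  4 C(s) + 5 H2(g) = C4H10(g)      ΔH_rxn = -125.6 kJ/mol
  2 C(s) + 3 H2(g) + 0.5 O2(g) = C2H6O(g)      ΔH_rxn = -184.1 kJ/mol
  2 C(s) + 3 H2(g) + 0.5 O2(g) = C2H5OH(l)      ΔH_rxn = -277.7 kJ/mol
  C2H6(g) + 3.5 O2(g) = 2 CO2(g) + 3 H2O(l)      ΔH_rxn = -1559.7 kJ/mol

equation 1 reversed: +125.6 kJ/mol
equation 2 as written: -184.1 kJ/mol
equation 3 reversed: +277.7 kJ/mol
equation 4: not needed.
Summing the manipulated equations, ΔH_rxn = (+125.6) + (-184.1) + (+277.7) = 219.2 kJ/mol

ΔH_rxn = 219.2 kJ/mol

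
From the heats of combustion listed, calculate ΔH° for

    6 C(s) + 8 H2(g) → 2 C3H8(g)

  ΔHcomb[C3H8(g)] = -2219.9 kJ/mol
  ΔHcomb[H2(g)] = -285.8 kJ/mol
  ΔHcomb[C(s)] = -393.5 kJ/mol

ΔH° = -207.6 kJ/mol

With combustion enthalpies, reactants minus products:
= [6·(-393.5) + 8·(-285.8)] − [2·(-2219.9)]
= -207.6 kJ/mol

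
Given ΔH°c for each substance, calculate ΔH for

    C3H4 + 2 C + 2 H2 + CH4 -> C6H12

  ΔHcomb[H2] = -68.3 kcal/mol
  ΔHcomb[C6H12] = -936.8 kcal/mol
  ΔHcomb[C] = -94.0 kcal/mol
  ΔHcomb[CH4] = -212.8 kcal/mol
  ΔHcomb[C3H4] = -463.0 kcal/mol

Using ΔH = Σ nΔHc°(reactants) − Σ nΔHc°(products):
= [1·(-463.0) + 2·(-94.0) + 2·(-68.3) + 1·(-212.8)] − [1·(-936.8)]
= -63.6 kcal/mol

ΔH = -63.6 kcal/mol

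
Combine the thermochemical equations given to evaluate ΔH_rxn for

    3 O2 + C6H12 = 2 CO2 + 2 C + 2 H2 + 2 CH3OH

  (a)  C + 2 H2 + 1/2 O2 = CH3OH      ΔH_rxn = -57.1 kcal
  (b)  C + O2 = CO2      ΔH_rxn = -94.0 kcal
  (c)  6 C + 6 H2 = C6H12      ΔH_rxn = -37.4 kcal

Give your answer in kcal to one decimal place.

ΔH_rxn = -264.8 kcal

(a) × 2: (2)·(-57.1) = -114.2 kcal
(b) × 2: (2)·(-94.0) = -188.0 kcal
(c) reversed: +37.4 kcal
ΔH_rxn = (-114.2) + (-188.0) + (+37.4) = -264.8 kcal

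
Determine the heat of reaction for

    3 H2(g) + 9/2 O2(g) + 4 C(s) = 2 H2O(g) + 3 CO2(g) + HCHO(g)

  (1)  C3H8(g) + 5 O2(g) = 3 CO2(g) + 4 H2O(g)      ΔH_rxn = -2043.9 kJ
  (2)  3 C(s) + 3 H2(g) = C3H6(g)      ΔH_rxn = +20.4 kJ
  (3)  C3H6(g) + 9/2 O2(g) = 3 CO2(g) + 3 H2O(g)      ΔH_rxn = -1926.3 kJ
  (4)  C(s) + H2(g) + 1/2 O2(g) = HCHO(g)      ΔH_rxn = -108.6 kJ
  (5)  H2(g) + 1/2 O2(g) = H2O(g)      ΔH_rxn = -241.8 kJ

ΔH_rxn = -1772.7 kJ

(1): not needed (C3H8(g) appears nowhere else).
(2) as written: +20.4 kJ
(3) as written: -1926.3 kJ
(4) as written (HCHO(g) already on the product side): -108.6 kJ
(5) reversed: +241.8 kJ
ΔH_rxn = (+20.4) + (-1926.3) + (-108.6) + (+241.8) = -1772.7 kJ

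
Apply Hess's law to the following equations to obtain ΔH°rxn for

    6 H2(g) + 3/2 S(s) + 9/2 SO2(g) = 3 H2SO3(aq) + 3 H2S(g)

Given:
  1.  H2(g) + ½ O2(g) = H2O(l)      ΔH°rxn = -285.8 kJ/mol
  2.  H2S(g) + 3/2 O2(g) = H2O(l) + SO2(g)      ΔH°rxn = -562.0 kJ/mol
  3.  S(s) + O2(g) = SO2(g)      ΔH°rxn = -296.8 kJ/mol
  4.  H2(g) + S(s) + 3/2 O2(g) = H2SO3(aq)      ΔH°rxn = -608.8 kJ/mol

eq. 1 × 3: (3)·(-285.8) = -857.4 kJ/mol
eq. 2 reversed and × 3 (reverse to put H2S(g) on the product side; ×3 to match 3 H2S(g) in the target): (-3)·(-562.0) = +1686.0 kJ/mol
eq. 3 reversed and × 3/2: (-3/2)·(-296.8) = +445.2 kJ/mol
eq. 4 × 3 (×3 to match 3 H2SO3(aq) in the target): (3)·(-608.8) = -1826.4 kJ/mol
By Hess's law, ΔH°rxn = (3)·(-285.8) + (-3)·(-562.0) + (-3/2)·(-296.8) + (3)·(-608.8) = -552.6 kJ/mol

ΔH°rxn = -552.6 kJ/mol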